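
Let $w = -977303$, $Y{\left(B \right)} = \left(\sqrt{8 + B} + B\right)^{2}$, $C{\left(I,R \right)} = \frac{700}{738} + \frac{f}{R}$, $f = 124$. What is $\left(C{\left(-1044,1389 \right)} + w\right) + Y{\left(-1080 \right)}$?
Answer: $\frac{32123684477}{170847} - 8640 i \sqrt{67} \approx 1.8803 \cdot 10^{5} - 70722.0 i$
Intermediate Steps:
$C{\left(I,R \right)} = \frac{350}{369} + \frac{124}{R}$ ($C{\left(I,R \right)} = \frac{700}{738} + \frac{124}{R} = 700 \cdot \frac{1}{738} + \frac{124}{R} = \frac{350}{369} + \frac{124}{R}$)
$Y{\left(B \right)} = \left(B + \sqrt{8 + B}\right)^{2}$
$\left(C{\left(-1044,1389 \right)} + w\right) + Y{\left(-1080 \right)} = \left(\left(\frac{350}{369} + \frac{124}{1389}\right) - 977303\right) + \left(-1080 + \sqrt{8 - 1080}\right)^{2} = \left(\left(\frac{350}{369} + 124 \cdot \frac{1}{1389}\right) - 977303\right) + \left(-1080 + \sqrt{-1072}\right)^{2} = \left(\left(\frac{350}{369} + \frac{124}{1389}\right) - 977303\right) + \left(-1080 + 4 i \sqrt{67}\right)^{2} = \left(\frac{177302}{170847} - 977303\right) + \left(-1080 + 4 i \sqrt{67}\right)^{2} = - \frac{166969108339}{170847} + \left(-1080 + 4 i \sqrt{67}\right)^{2}$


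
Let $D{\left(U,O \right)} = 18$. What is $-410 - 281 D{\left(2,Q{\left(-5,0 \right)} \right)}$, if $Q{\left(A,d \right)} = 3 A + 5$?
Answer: $-5468$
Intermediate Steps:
$Q{\left(A,d \right)} = 5 + 3 A$
$-410 - 281 D{\left(2,Q{\left(-5,0 \right)} \right)} = -410 - 5058 = -5468$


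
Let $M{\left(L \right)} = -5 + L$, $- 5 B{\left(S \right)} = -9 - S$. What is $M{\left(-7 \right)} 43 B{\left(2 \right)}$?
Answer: $- \frac{5676}{5} \approx -1135.2$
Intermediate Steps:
$B{\left(S \right)} = \frac{9}{5} + \frac{S}{5}$ ($B{\left(S \right)} = - \frac{-9 - S}{5} = \frac{9}{5} + \frac{S}{5}$)
$M{\left(-7 \right)} 43 B{\left(2 \right)} = \left(-5 - 7\right) 43 \left(\frac{9}{5} + \frac{1}{5} \cdot 2\right) = \left(-12\right) 43 \left(\frac{9}{5} + \frac{2}{5}\right) = \left(-516\right) \frac{11}{5} = - \frac{5676}{5}$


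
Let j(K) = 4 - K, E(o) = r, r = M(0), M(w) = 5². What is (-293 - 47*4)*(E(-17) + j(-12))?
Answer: -19721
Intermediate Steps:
M(w) = 25
r = 25
E(o) = 25
(-293 - 47*4)*(E(-17) + j(-12)) = (-293 - 47*4)*(25 + (4 - 1*(-12))) = (-293 - 188)*(25 + (4 + 12)) = -481*(25 + 16) = -481*41 = -19721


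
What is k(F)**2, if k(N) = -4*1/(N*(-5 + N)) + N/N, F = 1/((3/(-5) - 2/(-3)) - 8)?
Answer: 563920009/20930625 ≈ 26.942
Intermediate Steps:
F = -15/119 (F = 1/((3*(-1/5) - 2*(-1/3)) - 8) = 1/((-3/5 + 2/3) - 8) = 1/(1/15 - 8) = 1/(-119/15) = -15/119 ≈ -0.12605)
k(N) = 1 - 4/(N*(-5 + N)) (k(N) = -4/(N*(-5 + N)) + 1 = 1 - 4/(N*(-5 + N)))
k(F)**2 = ((-4 + (-15/119)**2 - 5*(-15/119))/((-15/119)*(-5 - 15/119)))**2 = (-119*(-4 + 225/14161 + 75/119)/(15*(-610/119)))**2 = (-119/15*(-119/610)*(-47494/14161))**2 = (-23747/4575)**2 = 563920009/20930625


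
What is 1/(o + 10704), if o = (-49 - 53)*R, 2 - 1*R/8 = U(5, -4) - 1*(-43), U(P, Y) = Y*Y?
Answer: 1/57216 ≈ 1.7478e-5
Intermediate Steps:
U(P, Y) = Y**2
R = -456 (R = 16 - 8*((-4)**2 - 1*(-43)) = 16 - 8*(16 + 43) = 16 - 8*59 = 16 - 472 = -456)
o = 46512 (o = (-49 - 53)*(-456) = -102*(-456) = 46512)
1/(o + 10704) = 1/(46512 + 10704) = 1/57216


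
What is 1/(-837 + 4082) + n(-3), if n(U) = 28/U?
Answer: -90857/9735 ≈ -9.3330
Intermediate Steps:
1/(-837 + 4082) + n(-3) = 1/(-837 + 4082) + 28/(-3) = 1/3245 + 28*(-⅓) = 1/3245 - 28/3 = -90857/9735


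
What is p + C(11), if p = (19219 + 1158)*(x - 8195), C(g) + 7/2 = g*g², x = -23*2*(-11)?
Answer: -313354851/2 ≈ -1.5668e+8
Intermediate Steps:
x = 506 (x = -46*(-11) = 506)
C(g) = -7/2 + g³ (C(g) = -7/2 + g*g² = -7/2 + g³)
p = -156678753 (p = (19219 + 1158)*(506 - 8195) = 20377*(-7689) = -156678753)
p + C(11) = -156678753 + (-7/2 + 11³) = -156678753 + (-7/2 + 1331) = -156678753 + 2655/2 = -313354851/2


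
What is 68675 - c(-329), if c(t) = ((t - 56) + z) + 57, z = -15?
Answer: 69018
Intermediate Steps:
c(t) = -14 + t (c(t) = ((t - 56) - 15) + 57 = ((-56 + t) - 15) + 57 = (-71 + t) + 57 = -14 + t)
68675 - c(-329) = 68675 - (-14 - 329) = 68675 - 1*(-343) = 68675 + 343 = 69018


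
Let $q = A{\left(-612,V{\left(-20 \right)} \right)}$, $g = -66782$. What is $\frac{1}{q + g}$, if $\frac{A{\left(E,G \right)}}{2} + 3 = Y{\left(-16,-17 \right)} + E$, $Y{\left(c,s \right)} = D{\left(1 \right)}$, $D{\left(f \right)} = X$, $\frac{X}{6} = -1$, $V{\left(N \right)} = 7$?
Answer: $- \frac{1}{68024} \approx -1.4701 \cdot 10^{-5}$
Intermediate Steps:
$X = -6$ ($X = 6 \left(-1\right) = -6$)
$D{\left(f \right)} = -6$
$Y{\left(c,s \right)} = -6$
$A{\left(E,G \right)} = -18 + 2 E$ ($A{\left(E,G \right)} = -6 + 2 \left(-6 + E\right) = -6 + \left(-12 + 2 E\right) = -18 + 2 E$)
$q = -1242$ ($q = -18 + 2 \left(-612\right) = -18 - 1224 = -1242$)
$\frac{1}{q + g} = \frac{1}{-1242 - 66782} = \frac{1}{-68024} = - \frac{1}{68024}$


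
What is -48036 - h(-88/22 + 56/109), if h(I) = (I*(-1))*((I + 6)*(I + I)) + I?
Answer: -62124367064/1295029 ≈ -47971.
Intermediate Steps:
h(I) = I - 2*I²*(6 + I) (h(I) = (-I)*((6 + I)*(2*I)) + I = (-I)*(2*I*(6 + I)) + I = -2*I²*(6 + I) + I = I - 2*I²*(6 + I))
-48036 - h(-88/22 + 56/109) = -48036 - (-88/22 + 56/109)*(1 - 12*(-88/22 + 56/109) - 2*(-88/22 + 56/109)²) = -48036 - (-88*1/22 + 56*(1/109))*(1 - 12*(-88*1/22 + 56*(1/109)) - 2*(-88*1/22 + 56*(1/109))²) = -48036 - (-4 + 56/109)*(1 - 12*(-4 + 56/109) - 2*(-4 + 56/109)²) = -48036 - (-380)*(1 - 12*(-380/109) - 2*(-380/109)²)/109 = -48036 - (-380)*(1 + 4560/109 - 2*144400/11881)/109 = -48036 - (-380)*(1 + 4560/109 - 288800/11881)/109 = -48036 - (-380)*220121/(109*11881) = -48036 - 1*(-83645980/1295029) = -48036 + 83645980/1295029 = -62124367064/1295029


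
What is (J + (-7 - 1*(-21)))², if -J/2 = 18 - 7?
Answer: 64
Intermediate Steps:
J = -22 (J = -2*(18 - 7) = -2*11 = -22)
(J + (-7 - 1*(-21)))² = (-22 + (-7 - 1*(-21)))² = (-22 + (-7 + 21))² = (-22 + 14)² = (-8)² = 64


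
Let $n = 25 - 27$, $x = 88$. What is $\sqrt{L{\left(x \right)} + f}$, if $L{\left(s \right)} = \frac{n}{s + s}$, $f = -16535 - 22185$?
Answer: $\frac{i \sqrt{74961942}}{44} \approx 196.77 i$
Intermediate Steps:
$n = -2$ ($n = 25 - 27 = -2$)
$f = -38720$
$L{\left(s \right)} = - \frac{1}{s}$ ($L{\left(s \right)} = - \frac{2}{s + s} = - \frac{2}{2 s} = - 2 \frac{1}{2 s} = - \frac{1}{s}$)
$\sqrt{L{\left(x \right)} + f} = \sqrt{- \frac{1}{88} - 38720} = \sqrt{- \frac{3407361}{88}} = \frac{i \sqrt{74961942}}{44}$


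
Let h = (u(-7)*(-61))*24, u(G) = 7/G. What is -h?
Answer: -1464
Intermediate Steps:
h = 1464 (h = ((7/(-7))*(-61))*24 = ((7*(-⅐))*(-61))*24 = -1*(-61)*24 = 61*24 = 1464)
-h = -1*1464 = -1464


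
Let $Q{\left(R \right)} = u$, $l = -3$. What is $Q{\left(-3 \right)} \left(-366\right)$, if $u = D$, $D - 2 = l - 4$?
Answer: $1830$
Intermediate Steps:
$D = -5$ ($D = 2 - 7 = -5$)
$u = -5$
$Q{\left(R \right)} = -5$
$Q{\left(-3 \right)} \left(-366\right) = \left(-5\right) \left(-366\right) = 1830$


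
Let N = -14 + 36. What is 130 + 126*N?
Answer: 2902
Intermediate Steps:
N = 22
130 + 126*N = 130 + 126*22 = 130 + 2772 = 2902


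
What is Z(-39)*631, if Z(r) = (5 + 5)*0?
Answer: 0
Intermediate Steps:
Z(r) = 0 (Z(r) = 10*0 = 0)
Z(-39)*631 = 0*631 = 0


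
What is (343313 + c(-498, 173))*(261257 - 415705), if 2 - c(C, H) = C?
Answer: -53101230224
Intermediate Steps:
c(C, H) = 2 - C
(343313 + c(-498, 173))*(261257 - 415705) = (343313 + (2 - 1*(-498)))*(261257 - 415705) = (343313 + (2 + 498))*(-154448) = (343313 + 500)*(-154448) = 343813*(-154448) = -53101230224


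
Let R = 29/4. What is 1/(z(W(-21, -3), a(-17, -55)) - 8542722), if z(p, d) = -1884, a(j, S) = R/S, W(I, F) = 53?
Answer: -1/8544606 ≈ -1.1703e-7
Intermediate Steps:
R = 29/4 (R = 29*(¼) = 29/4 ≈ 7.2500)
a(j, S) = 29/(4*S)
1/(z(W(-21, -3), a(-17, -55)) - 8542722) = 1/(-1884 - 8542722) = 1/(-8544606) = -1/8544606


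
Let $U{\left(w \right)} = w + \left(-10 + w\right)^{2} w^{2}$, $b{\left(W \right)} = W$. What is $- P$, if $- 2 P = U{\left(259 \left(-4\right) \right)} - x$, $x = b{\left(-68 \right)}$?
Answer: $587155162684$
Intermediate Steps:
$x = -68$
$U{\left(w \right)} = w + w^{2} \left(-10 + w\right)^{2}$
$P = -587155162684$ ($P = - \frac{259 \left(-4\right) \left(1 + 259 \left(-4\right) \left(-10 + 259 \left(-4\right)\right)^{2}\right) - -68}{2} = - \frac{- 1036 \left(1 - 1036 \left(-10 - 1036\right)^{2}\right) + 68}{2} = - \frac{- 1036 \left(1 - 1036 \left(-1046\right)^{2}\right) + 68}{2} = - \frac{- 1036 \left(1 - 1133504176\right) + 68}{2} = - \frac{\left(-1036\right) \left(-1133504175\right) + 68}{2} = - \frac{1174310325300 + 68}{2} = \left(- \frac{1}{2}\right) 1174310325368 = -587155162684$)
$- P = \left(-1\right) \left(-587155162684\right) = 587155162684$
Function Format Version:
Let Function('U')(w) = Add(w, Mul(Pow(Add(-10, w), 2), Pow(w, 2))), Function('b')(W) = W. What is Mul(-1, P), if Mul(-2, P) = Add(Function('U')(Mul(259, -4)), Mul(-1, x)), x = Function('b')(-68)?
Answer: 587155162684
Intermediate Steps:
x = -68
Function('U')(w) = Add(w, Mul(Pow(w, 2), Pow(Add(-10, w), 2)))
P = -587155162684 (P = Mul(Rational(-1, 2), Add(Mul(Mul(259, -4), Add(1, Mul(Mul(259, -4), Pow(Add(-10, Mul(259, -4)), 2)))), Mul(-1, -68))) = Mul(Rational(-1, 2), Add(Mul(-1036, Add(1, Mul(-1036, Pow(Add(-10, -1036), 2)))), 68)) = Mul(Rational(-1, 2), Add(Mul(-1036, Add(1, Mul(-1036, Pow(-1046, 2)))), 68)) = Mul(Rational(-1, 2), Add(Mul(-1036, Add(1, Mul(-1036, 1094116))), 68)) = Mul(Rational(-1, 2), Add(Mul(-1036, Add(1, -1133504176)), 68)) = Mul(Rational(-1, 2), Add(Mul(-1036, -1133504175), 68)) = Mul(Rational(-1, 2), Add(1174310325300, 68)) = Mul(Rational(-1, 2), 1174310325368) = -587155162684)
Mul(-1, P) = Mul(-1, -587155162684) = 587155162684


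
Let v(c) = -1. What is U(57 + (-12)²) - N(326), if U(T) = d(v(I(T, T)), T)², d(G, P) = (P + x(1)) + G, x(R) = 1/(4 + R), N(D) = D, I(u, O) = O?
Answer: 993851/25 ≈ 39754.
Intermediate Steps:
d(G, P) = ⅕ + G + P (d(G, P) = (P + 1/(4 + 1)) + G = (P + 1/5) + G = (P + ⅕) + G = (⅕ + P) + G = ⅕ + G + P)
U(T) = (-⅘ + T)² (U(T) = (⅕ - 1 + T)² = (-⅘ + T)²)
U(57 + (-12)²) - N(326) = (-4 + 5*(57 + (-12)²))²/25 - 1*326 = (-4 + 5*(57 + 144))²/25 - 326 = (-4 + 5*201)²/25 - 326 = (-4 + 1005)²/25 - 326 = (1/25)*1001² - 326 = (1/25)*1002001 - 326 = 1002001/25 - 326 = 993851/25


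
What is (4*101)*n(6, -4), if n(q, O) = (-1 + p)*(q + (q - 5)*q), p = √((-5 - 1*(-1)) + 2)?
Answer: -4848 + 4848*I*√2 ≈ -4848.0 + 6856.1*I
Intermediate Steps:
p = I*√2 (p = √((-5 + 1) + 2) = √(-4 + 2) = √(-2) = I*√2 ≈ 1.4142*I)
n(q, O) = (-1 + I*√2)*(q + q*(-5 + q)) (n(q, O) = (-1 + I*√2)*(q + (q - 5)*q) = (-1 + I*√2)*(q + (-5 + q)*q) = (-1 + I*√2)*(q + q*(-5 + q)))
(4*101)*n(6, -4) = (4*101)*(6*(4 - 1*6 - 4*I*√2 + I*6*√2)) = 404*(6*(4 - 6 - 4*I*√2 + 6*I*√2)) = 404*(6*(-2 + 2*I*√2)) = 404*(-12 + 12*I*√2) = -4848 + 4848*I*√2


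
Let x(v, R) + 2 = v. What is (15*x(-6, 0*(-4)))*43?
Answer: -5160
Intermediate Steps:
x(v, R) = -2 + v
(15*x(-6, 0*(-4)))*43 = (15*(-2 - 6))*43 = (15*(-8))*43 = -120*43 = -5160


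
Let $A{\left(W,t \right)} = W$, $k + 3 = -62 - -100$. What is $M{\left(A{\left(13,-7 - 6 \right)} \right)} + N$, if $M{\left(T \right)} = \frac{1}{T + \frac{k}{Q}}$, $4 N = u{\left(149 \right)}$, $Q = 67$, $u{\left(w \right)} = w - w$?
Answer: $\frac{67}{906} \approx 0.073951$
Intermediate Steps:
$u{\left(w \right)} = 0$
$k = 35$ ($k = -3 - -38 = -3 + \left(-62 + 100\right) = -3 + 38 = 35$)
$N = 0$ ($N = \frac{1}{4} \cdot 0 = 0$)
$M{\left(T \right)} = \frac{1}{\frac{35}{67} + T}$ ($M{\left(T \right)} = \frac{1}{T + \frac{35}{67}} = \frac{1}{\frac{35}{67} + T}$)
$M{\left(A{\left(13,-7 - 6 \right)} \right)} + N = \frac{67}{35 + 67 \cdot 13} + 0 = \frac{67}{35 + 871} + 0 = \frac{67}{906} + 0 = \frac{67}{906}$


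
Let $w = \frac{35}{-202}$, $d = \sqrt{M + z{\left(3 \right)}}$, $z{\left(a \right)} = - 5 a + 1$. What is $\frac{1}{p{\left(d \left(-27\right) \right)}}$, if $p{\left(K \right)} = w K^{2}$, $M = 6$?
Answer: $\frac{101}{102060} \approx 0.00098961$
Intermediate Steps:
$z{\left(a \right)} = 1 - 5 a$
$d = 2 i \sqrt{2}$ ($d = \sqrt{6 + \left(1 - 15\right)} = \sqrt{6 - 14} = \sqrt{-8} = 2 i \sqrt{2} \approx 2.8284 i$)
$w = - \frac{35}{202}$ ($w = 35 \left(- \frac{1}{202}\right) = - \frac{35}{202} \approx -0.17327$)
$p{\left(K \right)} = - \frac{35 K^{2}}{202}$
$\frac{1}{p{\left(d \left(-27\right) \right)}} = \frac{1}{\left(- \frac{35}{202}\right) \left(2 i \sqrt{2} \left(-27\right)\right)^{2}} = \frac{1}{\left(- \frac{35}{202}\right) \left(- 54 i \sqrt{2}\right)^{2}} = \frac{1}{\left(- \frac{35}{202}\right) \left(-5832\right)} = \frac{1}{\frac{102060}{101}} = \frac{101}{102060}$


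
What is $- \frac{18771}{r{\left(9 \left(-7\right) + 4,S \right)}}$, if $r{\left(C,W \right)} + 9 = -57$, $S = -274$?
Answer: $\frac{6257}{22} \approx 284.41$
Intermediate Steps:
$r{\left(C,W \right)} = -66$ ($r{\left(C,W \right)} = -9 - 57 = -66$)
$- \frac{18771}{r{\left(9 \left(-7\right) + 4,S \right)}} = - \frac{18771}{-66} = \left(-18771\right) \left(- \frac{1}{66}\right) = \frac{6257}{22}$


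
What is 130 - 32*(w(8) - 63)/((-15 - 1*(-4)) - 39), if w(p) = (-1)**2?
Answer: 2258/25 ≈ 90.320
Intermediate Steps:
w(p) = 1
130 - 32*(w(8) - 63)/((-15 - 1*(-4)) - 39) = 130 - 32*(1 - 63)/((-15 - 1*(-4)) - 39) = 130 - (-1984)/((-15 + 4) - 39) = 130 - (-1984)/(-11 - 39) = 130 - (-1984)/(-50) = 130 - (-1984)*(-1)/50 = 130 - 32*31/25 = 130 - 992/25 = 2258/25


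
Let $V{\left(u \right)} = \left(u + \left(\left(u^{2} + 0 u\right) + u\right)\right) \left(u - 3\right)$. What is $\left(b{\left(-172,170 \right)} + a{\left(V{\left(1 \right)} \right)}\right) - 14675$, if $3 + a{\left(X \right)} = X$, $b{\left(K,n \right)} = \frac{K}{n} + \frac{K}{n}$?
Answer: $- \frac{1248312}{85} \approx -14686.0$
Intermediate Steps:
$b{\left(K,n \right)} = \frac{2 K}{n}$
$V{\left(u \right)} = \left(-3 + u\right) \left(u^{2} + 2 u\right)$ ($V{\left(u \right)} = \left(u + \left(\left(u^{2} + 0\right) + u\right)\right) \left(-3 + u\right) = \left(u + \left(u^{2} + u\right)\right) \left(-3 + u\right) = \left(u + \left(u + u^{2}\right)\right) \left(-3 + u\right) = \left(u^{2} + 2 u\right) \left(-3 + u\right) = \left(-3 + u\right) \left(u^{2} + 2 u\right)$)
$a{\left(X \right)} = -3 + X$
$\left(b{\left(-172,170 \right)} + a{\left(V{\left(1 \right)} \right)}\right) - 14675 = \left(2 \left(-172\right) \frac{1}{170} + \left(-3 + 1 \left(-6 + 1^{2} - 1\right)\right)\right) - 14675 = \left(2 \left(-172\right) \frac{1}{170} + \left(-3 + 1 \left(-6 + 1 - 1\right)\right)\right) - 14675 = \left(- \frac{172}{85} + \left(-3 + 1 \left(-6\right)\right)\right) - 14675 = \left(- \frac{172}{85} - 9\right) - 14675 = - \frac{937}{85} - 14675 = - \frac{1248312}{85}$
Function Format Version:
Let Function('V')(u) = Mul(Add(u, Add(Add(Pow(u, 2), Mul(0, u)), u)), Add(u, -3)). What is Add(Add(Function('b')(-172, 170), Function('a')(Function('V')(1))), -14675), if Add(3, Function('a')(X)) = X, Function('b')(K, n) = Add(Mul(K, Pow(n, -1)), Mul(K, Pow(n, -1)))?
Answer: Rational(-1248312, 85) ≈ -14686.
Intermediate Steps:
Function('b')(K, n) = Mul(2, K, Pow(n, -1))
Function('V')(u) = Mul(Add(-3, u), Add(Pow(u, 2), Mul(2, u))) (Function('V')(u) = Mul(Add(u, Add(Add(Pow(u, 2), 0), u)), Add(-3, u)) = Mul(Add(u, Add(Pow(u, 2), u)), Add(-3, u)) = Mul(Add(u, Add(u, Pow(u, 2))), Add(-3, u)) = Mul(Add(Pow(u, 2), Mul(2, u)), Add(-3, u)) = Mul(Add(-3, u), Add(Pow(u, 2), Mul(2, u))))
Function('a')(X) = Add(-3, X)
Add(Add(Function('b')(-172, 170), Function('a')(Function('V')(1))), -14675) = Add(Add(Mul(2, -172, Pow(170, -1)), Add(-3, Mul(1, Add(-6, Pow(1, 2), Mul(-1, 1))))), -14675) = Add(Add(Mul(2, -172, Rational(1, 170)), Add(-3, Mul(1, Add(-6, 1, -1)))), -14675) = Add(Add(Rational(-172, 85), Add(-3, Mul(1, -6))), -14675) = Add(Add(Rational(-172, 85), Add(-3, -6)), -14675) = Add(Add(Rational(-172, 85), -9), -14675) = Add(Rational(-937, 85), -14675) = Rational(-1248312, 85)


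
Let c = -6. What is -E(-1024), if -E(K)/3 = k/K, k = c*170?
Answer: 765/256 ≈ 2.9883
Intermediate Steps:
k = -1020 (k = -6*170 = -1020)
E(K) = 3060/K (E(K) = -(-3060)/K = 3060/K)
-E(-1024) = -3060/(-1024) = -3060*(-1)/1024 = -1*(-765/256) = 765/256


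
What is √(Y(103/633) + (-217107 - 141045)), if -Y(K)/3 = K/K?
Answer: 3*I*√39795 ≈ 598.46*I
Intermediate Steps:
Y(K) = -3 (Y(K) = -3*K/K = -3*1 = -3)
√(Y(103/633) + (-217107 - 141045)) = √(-3 + (-217107 - 141045)) = √(-3 - 358152) = √(-358155) = 3*I*√39795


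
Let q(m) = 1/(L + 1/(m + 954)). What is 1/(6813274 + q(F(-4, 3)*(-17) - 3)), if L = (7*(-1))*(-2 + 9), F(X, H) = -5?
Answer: 50763/345862227026 ≈ 1.4677e-7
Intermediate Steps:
L = -49 (L = -7*7 = -49)
q(m) = 1/(-49 + 1/(954 + m)) (q(m) = 1/(-49 + 1/(m + 954)) = 1/(-49 + 1/(954 + m)))
1/(6813274 + q(F(-4, 3)*(-17) - 3)) = 1/(6813274 + (-954 - (-5*(-17) - 3))/(46745 + 49*(-5*(-17) - 3))) = 1/(6813274 + (-954 - (85 - 3))/(46745 + 49*(85 - 3))) = 1/(6813274 + (-954 - 1*82)/(46745 + 49*82)) = 1/(6813274 + (-954 - 82)/(46745 + 4018)) = 1/(6813274 - 1036/50763) = 1/(345862227026/50763) = 50763/345862227026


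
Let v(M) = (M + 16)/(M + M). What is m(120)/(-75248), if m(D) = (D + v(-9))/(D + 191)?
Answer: -2153/421238304 ≈ -5.1111e-6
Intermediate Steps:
v(M) = (16 + M)/(2*M) (v(M) = (16 + M)/((2*M)) = (16 + M)*(1/(2*M)) = (16 + M)/(2*M))
m(D) = (-7/18 + D)/(191 + D) (m(D) = (D + (1/2)*(16 - 9)/(-9))/(D + 191) = (D + (1/2)*(-1/9)*7)/(191 + D) = (D - 7/18)/(191 + D) = (-7/18 + D)/(191 + D))
m(120)/(-75248) = ((-7/18 + 120)/(191 + 120))/(-75248) = ((2153/18)/311)*(-1/75248) = ((1/311)*(2153/18))*(-1/75248) = (2153/5598)*(-1/75248) = -2153/421238304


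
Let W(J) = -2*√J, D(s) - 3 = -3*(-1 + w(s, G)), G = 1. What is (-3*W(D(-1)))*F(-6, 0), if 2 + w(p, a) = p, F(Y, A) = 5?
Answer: 30*√15 ≈ 116.19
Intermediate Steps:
w(p, a) = -2 + p
D(s) = 12 - 3*s (D(s) = 3 - 3*(-1 + (-2 + s)) = 3 - 3*(-3 + s) = 3 + (9 - 3*s) = 12 - 3*s)
(-3*W(D(-1)))*F(-6, 0) = -(-6)*√(12 - 3*(-1))*5 = -(-6)*√(12 + 3)*5 = -(-6)*√15*5 = (6*√15)*5 = 30*√15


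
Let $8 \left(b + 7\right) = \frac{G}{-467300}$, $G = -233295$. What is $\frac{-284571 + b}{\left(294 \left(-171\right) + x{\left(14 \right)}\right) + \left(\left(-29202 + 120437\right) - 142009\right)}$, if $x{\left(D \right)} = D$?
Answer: $\frac{212773232381}{75541101120} \approx 2.8167$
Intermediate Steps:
$b = - \frac{5187101}{747680}$ ($b = -7 + \frac{\left(-233295\right) \frac{1}{-467300}}{8} = -7 + \frac{\left(-233295\right) \left(- \frac{1}{467300}\right)}{8} = -7 + \frac{1}{8} \cdot \frac{46659}{93460} = -7 + \frac{46659}{747680} = - \frac{5187101}{747680} \approx -6.9376$)
$\frac{-284571 + b}{\left(294 \left(-171\right) + x{\left(14 \right)}\right) + \left(\left(-29202 + 120437\right) - 142009\right)} = \frac{-284571 - \frac{5187101}{747680}}{\left(294 \left(-171\right) + 14\right) + \left(\left(-29202 + 120437\right) - 142009\right)} = - \frac{212773232381}{747680 \left(\left(-50274 + 14\right) + \left(91235 - 142009\right)\right)} = - \frac{212773232381}{747680 \left(-50260 - 50774\right)} = - \frac{212773232381}{747680 \left(-101034\right)} = \left(- \frac{212773232381}{747680}\right) \left(- \frac{1}{101034}\right) = \frac{212773232381}{75541101120}$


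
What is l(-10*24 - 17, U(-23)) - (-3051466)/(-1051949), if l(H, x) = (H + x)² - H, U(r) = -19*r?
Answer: 34350447027/1051949 ≈ 32654.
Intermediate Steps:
l(-10*24 - 17, U(-23)) - (-3051466)/(-1051949) = (((-10*24 - 17) - 19*(-23))² - (-10*24 - 17)) - (-3051466)/(-1051949) = (((-240 - 17) + 437)² - (-240 - 17)) - (-3051466)*(-1)/1051949 = ((-257 + 437)² - 1*(-257)) - 1*3051466/1051949 = (180² + 257) - 3051466/1051949 = (32400 + 257) - 3051466/1051949 = 32657 - 3051466/1051949 = 34350447027/1051949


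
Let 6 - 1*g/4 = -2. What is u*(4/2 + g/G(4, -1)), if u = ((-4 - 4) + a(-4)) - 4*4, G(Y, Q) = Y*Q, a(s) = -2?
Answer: 156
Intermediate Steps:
g = 32 (g = 24 - 4*(-2) = 24 + 8 = 32)
G(Y, Q) = Q*Y
u = -26 (u = ((-4 - 4) - 2) - 4*4 = (-8 - 2) - 16 = -10 - 16 = -26)
u*(4/2 + g/G(4, -1)) = -26*(4/2 + 32/((-1*4))) = -26*(4*(1/2) + 32/(-4)) = -26*(2 + 32*(-1/4)) = -26*(2 - 8) = -26*(-6) = 156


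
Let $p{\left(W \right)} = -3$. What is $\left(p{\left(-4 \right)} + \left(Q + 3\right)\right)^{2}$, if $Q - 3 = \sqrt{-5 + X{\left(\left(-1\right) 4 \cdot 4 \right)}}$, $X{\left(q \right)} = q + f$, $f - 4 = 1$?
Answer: $-7 + 24 i \approx -7.0 + 24.0 i$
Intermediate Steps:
$f = 5$ ($f = 4 + 1 = 5$)
$X{\left(q \right)} = 5 + q$ ($X{\left(q \right)} = q + 5 = 5 + q$)
$Q = 3 + 4 i$ ($Q = 3 + \sqrt{-5 + \left(5 + \left(-1\right) 4 \cdot 4\right)} = 3 + \sqrt{-5 + \left(5 - 16\right)} = 3 + \sqrt{-5 - 11} = 3 + \sqrt{-16} = 3 + 4 i \approx 3.0 + 4.0 i$)
$\left(p{\left(-4 \right)} + \left(Q + 3\right)\right)^{2} = \left(-3 + \left(\left(3 + 4 i\right) + 3\right)\right)^{2} = \left(-3 + \left(6 + 4 i\right)\right)^{2} = \left(3 + 4 i\right)^{2}$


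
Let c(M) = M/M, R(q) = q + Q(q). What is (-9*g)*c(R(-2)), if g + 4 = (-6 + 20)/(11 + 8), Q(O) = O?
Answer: 558/19 ≈ 29.368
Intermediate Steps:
R(q) = 2*q (R(q) = q + q = 2*q)
c(M) = 1
g = -62/19 (g = -4 + (-6 + 20)/(11 + 8) = -4 + 14/19 = -62/19 ≈ -3.2632)
(-9*g)*c(R(-2)) = -9*(-62/19)*1 = (558/19)*1 = 558/19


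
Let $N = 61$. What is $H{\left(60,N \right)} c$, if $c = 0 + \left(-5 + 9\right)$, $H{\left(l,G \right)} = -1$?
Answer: $-4$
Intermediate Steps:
$c = 4$ ($c = 0 + 4 = 4$)
$H{\left(60,N \right)} c = \left(-1\right) 4 = -4$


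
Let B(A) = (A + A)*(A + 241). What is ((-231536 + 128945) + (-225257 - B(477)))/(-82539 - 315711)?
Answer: 101282/39825 ≈ 2.5432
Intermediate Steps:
B(A) = 2*A*(241 + A) (B(A) = (2*A)*(241 + A) = 2*A*(241 + A))
((-231536 + 128945) + (-225257 - B(477)))/(-82539 - 315711) = ((-231536 + 128945) + (-225257 - 2*477*(241 + 477)))/(-82539 - 315711) = (-102591 + (-225257 - 2*477*718))/(-398250) = (-102591 + (-225257 - 1*684972))*(-1/398250) = (-102591 + (-225257 - 684972))*(-1/398250) = (-102591 - 910229)*(-1/398250) = -1012820*(-1/398250) = 101282/39825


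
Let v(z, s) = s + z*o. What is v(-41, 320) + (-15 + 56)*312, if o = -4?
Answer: 13276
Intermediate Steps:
v(z, s) = s - 4*z (v(z, s) = s + z*(-4) = s - 4*z)
v(-41, 320) + (-15 + 56)*312 = (320 - 4*(-41)) + (-15 + 56)*312 = (320 + 164) + 41*312 = 484 + 12792 = 13276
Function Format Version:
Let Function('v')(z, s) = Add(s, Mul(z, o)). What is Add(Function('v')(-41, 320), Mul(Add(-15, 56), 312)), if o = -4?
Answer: 13276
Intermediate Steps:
Function('v')(z, s) = Add(s, Mul(-4, z)) (Function('v')(z, s) = Add(s, Mul(z, -4)) = Add(s, Mul(-4, z)))
Add(Function('v')(-41, 320), Mul(Add(-15, 56), 312)) = Add(Add(320, Mul(-4, -41)), Mul(Add(-15, 56), 312)) = Add(Add(320, 164), Mul(41, 312)) = Add(484, 12792) = 13276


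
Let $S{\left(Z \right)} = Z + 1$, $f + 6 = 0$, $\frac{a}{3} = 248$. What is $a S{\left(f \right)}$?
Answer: $-3720$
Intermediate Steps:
$a = 744$ ($a = 3 \cdot 248 = 744$)
$f = -6$ ($f = -6 + 0 = -6$)
$S{\left(Z \right)} = 1 + Z$
$a S{\left(f \right)} = 744 \left(1 - 6\right) = 744 \left(-5\right) = -3720$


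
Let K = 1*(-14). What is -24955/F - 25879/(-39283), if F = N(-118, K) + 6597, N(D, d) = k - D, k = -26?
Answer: -807202634/262763987 ≈ -3.0720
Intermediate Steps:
K = -14
N(D, d) = -26 - D
F = 6689 (F = (-26 - 1*(-118)) + 6597 = (-26 + 118) + 6597 = 92 + 6597 = 6689)
-24955/F - 25879/(-39283) = -24955/6689 - 25879/(-39283) = -24955*1/6689 - 25879*(-1/39283) = -24955/6689 + 25879/39283 = -807202634/262763987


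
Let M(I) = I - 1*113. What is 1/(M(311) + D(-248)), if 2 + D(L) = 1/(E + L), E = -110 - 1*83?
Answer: 441/86435 ≈ 0.0051021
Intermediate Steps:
E = -193 (E = -110 - 83 = -193)
M(I) = -113 + I (M(I) = I - 113 = -113 + I)
D(L) = -2 + 1/(-193 + L)
1/(M(311) + D(-248)) = 1/((-113 + 311) + (387 - 2*(-248))/(-193 - 248)) = 1/(198 + (387 + 496)/(-441)) = 1/(198 - 1/441*883) = 1/(198 - 883/441) = 1/(86435/441) = 441/86435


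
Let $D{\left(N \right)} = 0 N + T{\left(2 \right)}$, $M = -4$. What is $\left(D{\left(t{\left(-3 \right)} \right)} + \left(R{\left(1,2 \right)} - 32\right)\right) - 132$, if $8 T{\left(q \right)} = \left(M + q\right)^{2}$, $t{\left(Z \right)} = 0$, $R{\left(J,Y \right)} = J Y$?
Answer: $- \frac{323}{2} \approx -161.5$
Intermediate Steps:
$T{\left(q \right)} = \frac{\left(-4 + q\right)^{2}}{8}$
$D{\left(N \right)} = \frac{1}{2}$ ($D{\left(N \right)} = 0 N + \frac{\left(-4 + 2\right)^{2}}{8} = 0 + \frac{\left(-2\right)^{2}}{8} = 0 + \frac{1}{8} \cdot 4 = 0 + \frac{1}{2} = \frac{1}{2}$)
$\left(D{\left(t{\left(-3 \right)} \right)} + \left(R{\left(1,2 \right)} - 32\right)\right) - 132 = \left(\frac{1}{2} + \left(1 \cdot 2 - 32\right)\right) - 132 = \left(\frac{1}{2} + \left(2 - 32\right)\right) - 132 = \left(\frac{1}{2} - 30\right) - 132 = - \frac{59}{2} - 132 = - \frac{323}{2}$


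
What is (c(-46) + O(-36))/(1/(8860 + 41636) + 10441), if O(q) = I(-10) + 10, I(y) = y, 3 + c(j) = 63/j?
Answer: -5074848/12126260951 ≈ -0.00041850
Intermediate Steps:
c(j) = -3 + 63/j
O(q) = 0 (O(q) = -10 + 10 = 0)
(c(-46) + O(-36))/(1/(8860 + 41636) + 10441) = ((-3 + 63/(-46)) + 0)/(1/(8860 + 41636) + 10441) = ((-3 + 63*(-1/46)) + 0)/(1/50496 + 10441) = ((-3 - 63/46) + 0)/(1/50496 + 10441) = (-201/46 + 0)/(527228737/50496) = -201/46*50496/527228737 = -5074848/12126260951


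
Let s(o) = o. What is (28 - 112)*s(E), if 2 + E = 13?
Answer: -924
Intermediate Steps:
E = 11 (E = -2 + 13 = 11)
(28 - 112)*s(E) = (28 - 112)*11 = -84*11 = -924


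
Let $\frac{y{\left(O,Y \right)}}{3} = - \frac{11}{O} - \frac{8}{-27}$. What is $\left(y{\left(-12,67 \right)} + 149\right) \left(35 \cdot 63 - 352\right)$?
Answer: $\frac{10182235}{36} \approx 2.8284 \cdot 10^{5}$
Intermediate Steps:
$y{\left(O,Y \right)} = \frac{8}{9} - \frac{33}{O}$ ($y{\left(O,Y \right)} = 3 \left(- \frac{11}{O} - \frac{8}{-27}\right) = 3 \left(- \frac{11}{O} - - \frac{8}{27}\right) = 3 \left(- \frac{11}{O} + \frac{8}{27}\right) = 3 \left(\frac{8}{27} - \frac{11}{O}\right) = \frac{8}{9} - \frac{33}{O}$)
$\left(y{\left(-12,67 \right)} + 149\right) \left(35 \cdot 63 - 352\right) = \left(\left(\frac{8}{9} - \frac{33}{-12}\right) + 149\right) \left(35 \cdot 63 - 352\right) = \left(\left(\frac{8}{9} - - \frac{11}{4}\right) + 149\right) \left(2205 - 352\right) = \left(\left(\frac{8}{9} + \frac{11}{4}\right) + 149\right) 1853 = \left(\frac{131}{36} + 149\right) 1853 = \frac{5495}{36} \cdot 1853 = \frac{10182235}{36}$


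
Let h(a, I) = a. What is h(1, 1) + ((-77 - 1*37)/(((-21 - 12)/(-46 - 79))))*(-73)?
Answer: 346761/11 ≈ 31524.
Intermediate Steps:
h(1, 1) + ((-77 - 1*37)/(((-21 - 12)/(-46 - 79))))*(-73) = 1 + ((-77 - 1*37)/(((-21 - 12)/(-46 - 79))))*(-73) = 1 + ((-77 - 37)/((-33/(-125))))*(-73) = 1 - 114/((-33*(-1/125)))*(-73) = 1 - 114/33/125*(-73) = 1 - 114*125/33*(-73) = 1 - 4750/11*(-73) = 1 + 346750/11 = 346761/11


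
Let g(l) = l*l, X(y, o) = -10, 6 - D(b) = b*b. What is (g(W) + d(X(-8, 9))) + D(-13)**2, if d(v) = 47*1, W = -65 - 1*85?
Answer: 49116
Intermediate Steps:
D(b) = 6 - b**2 (D(b) = 6 - b*b = 6 - b**2)
W = -150 (W = -65 - 85 = -150)
g(l) = l**2
d(v) = 47
(g(W) + d(X(-8, 9))) + D(-13)**2 = ((-150)**2 + 47) + (6 - 1*(-13)**2)**2 = (22500 + 47) + (6 - 1*169)**2 = 22547 + (6 - 169)**2 = 22547 + (-163)**2 = 22547 + 26569 = 49116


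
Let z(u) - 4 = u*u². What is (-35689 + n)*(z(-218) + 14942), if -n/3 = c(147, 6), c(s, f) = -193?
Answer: 363222991460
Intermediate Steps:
z(u) = 4 + u³ (z(u) = 4 + u*u² = 4 + u³)
n = 579 (n = -3*(-193) = 579)
(-35689 + n)*(z(-218) + 14942) = (-35689 + 579)*((4 + (-218)³) + 14942) = -35110*((4 - 10360232) + 14942) = -35110*(-10360228 + 14942) = -35110*(-10345286) = 363222991460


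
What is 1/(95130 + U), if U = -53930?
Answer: 1/41200 ≈ 2.4272e-5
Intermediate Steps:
1/(95130 + U) = 1/(95130 - 53930) = 1/41200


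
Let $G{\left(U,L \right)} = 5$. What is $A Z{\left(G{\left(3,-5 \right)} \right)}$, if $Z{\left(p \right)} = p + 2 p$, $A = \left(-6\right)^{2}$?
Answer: $540$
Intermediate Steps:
$A = 36$
$Z{\left(p \right)} = 3 p$
$A Z{\left(G{\left(3,-5 \right)} \right)} = 36 \cdot 3 \cdot 5 = 36 \cdot 15 = 540$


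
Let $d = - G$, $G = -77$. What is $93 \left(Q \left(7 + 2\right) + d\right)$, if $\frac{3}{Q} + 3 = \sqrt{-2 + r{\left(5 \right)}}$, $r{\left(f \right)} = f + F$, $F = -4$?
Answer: $\frac{64077}{10} - \frac{2511 i}{10} \approx 6407.7 - 251.1 i$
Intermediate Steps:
$r{\left(f \right)} = -4 + f$ ($r{\left(f \right)} = f - 4 = -4 + f$)
$d = 77$ ($d = \left(-1\right) \left(-77\right) = 77$)
$Q = \frac{3 \left(-3 - i\right)}{10}$ ($Q = \frac{3}{-3 + \sqrt{-2 + \left(-4 + 5\right)}} = \frac{3}{-3 + \sqrt{-2 + 1}} = \frac{3}{-3 + \sqrt{-1}} = \frac{3}{-3 + i} = 3 \frac{-3 - i}{10} = \frac{3 \left(-3 - i\right)}{10} \approx -0.9 - 0.3 i$)
$93 \left(Q \left(7 + 2\right) + d\right) = 93 \left(\left(- \frac{9}{10} - \frac{3 i}{10}\right) \left(7 + 2\right) + 77\right) = 93 \left(\left(- \frac{9}{10} - \frac{3 i}{10}\right) 9 + 77\right) = 93 \left(\left(- \frac{81}{10} - \frac{27 i}{10}\right) + 77\right) = 93 \left(\frac{689}{10} - \frac{27 i}{10}\right) = \frac{64077}{10} - \frac{2511 i}{10}$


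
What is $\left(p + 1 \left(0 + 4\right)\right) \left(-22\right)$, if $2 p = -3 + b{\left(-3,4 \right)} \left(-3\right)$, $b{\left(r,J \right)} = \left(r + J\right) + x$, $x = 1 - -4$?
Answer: $143$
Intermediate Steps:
$x = 5$ ($x = 1 + 4 = 5$)
$b{\left(r,J \right)} = 5 + J + r$ ($b{\left(r,J \right)} = \left(r + J\right) + 5 = \left(J + r\right) + 5 = 5 + J + r$)
$p = - \frac{21}{2}$ ($p = \frac{-3 + \left(5 + 4 - 3\right) \left(-3\right)}{2} = \frac{-3 + 6 \left(-3\right)}{2} = \frac{-3 - 18}{2} = \frac{1}{2} \left(-21\right) = - \frac{21}{2} \approx -10.5$)
$\left(p + 1 \left(0 + 4\right)\right) \left(-22\right) = \left(- \frac{21}{2} + 1 \left(0 + 4\right)\right) \left(-22\right) = \left(- \frac{21}{2} + 1 \cdot 4\right) \left(-22\right) = \left(- \frac{21}{2} + 4\right) \left(-22\right) = \left(- \frac{13}{2}\right) \left(-22\right) = 143$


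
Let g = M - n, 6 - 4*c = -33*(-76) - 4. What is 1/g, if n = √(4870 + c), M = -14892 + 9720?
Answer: -10344/53490677 + √16982/53490677 ≈ -0.00019094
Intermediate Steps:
c = -1249/2 (c = 3/2 - (-33*(-76) - 4)/4 = 3/2 - (2508 - 4)/4 = 3/2 - ¼*2504 = 3/2 - 626 = -1249/2 ≈ -624.50)
M = -5172
n = √16982/2 (n = √(4870 - 1249/2) = √(8491/2) = √16982/2 ≈ 65.157)
g = -5172 - √16982/2 ≈ -5237.2
1/g = 1/(-5172 - √16982/2)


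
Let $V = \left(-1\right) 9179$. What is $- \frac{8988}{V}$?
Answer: $\frac{8988}{9179} \approx 0.97919$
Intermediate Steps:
$V = -9179$
$- \frac{8988}{V} = - \frac{8988}{-9179} = \left(-8988\right) \left(- \frac{1}{9179}\right) = \frac{8988}{9179}$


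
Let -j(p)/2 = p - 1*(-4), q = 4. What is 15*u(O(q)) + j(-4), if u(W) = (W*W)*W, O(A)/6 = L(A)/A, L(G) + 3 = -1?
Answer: -3240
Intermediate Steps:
L(G) = -4 (L(G) = -3 - 1 = -4)
O(A) = -24/A (O(A) = 6*(-4/A) = -24/A)
u(W) = W**3 (u(W) = W**2*W = W**3)
j(p) = -8 - 2*p (j(p) = -2*(p - 1*(-4)) = -2*(p + 4) = -2*(4 + p) = -8 - 2*p)
15*u(O(q)) + j(-4) = 15*(-24/4)**3 + (-8 - 2*(-4)) = 15*(-24*1/4)**3 + (-8 + 8) = 15*(-6)**3 + 0 = 15*(-216) + 0 = -3240 + 0 = -3240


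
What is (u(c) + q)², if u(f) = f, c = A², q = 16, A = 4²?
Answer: 73984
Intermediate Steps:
A = 16
c = 256 (c = 16² = 256)
(u(c) + q)² = (256 + 16)² = 272² = 73984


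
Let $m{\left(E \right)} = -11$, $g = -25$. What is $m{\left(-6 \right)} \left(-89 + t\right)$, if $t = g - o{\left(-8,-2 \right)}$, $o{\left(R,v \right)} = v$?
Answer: $1232$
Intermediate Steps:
$t = -23$ ($t = -25 - -2 = -25 + 2 = -23$)
$m{\left(-6 \right)} \left(-89 + t\right) = - 11 \left(-89 - 23\right) = \left(-11\right) \left(-112\right) = 1232$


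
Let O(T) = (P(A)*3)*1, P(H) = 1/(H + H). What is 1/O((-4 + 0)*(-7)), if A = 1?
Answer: 2/3 ≈ 0.66667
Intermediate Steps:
P(H) = 1/(2*H)
O(T) = 3/2 (O(T) = (((1/2)/1)*3)*1 = (((1/2)*1)*3)*1 = ((1/2)*3)*1 = (3/2)*1 = 3/2)
1/O((-4 + 0)*(-7)) = 1/(3/2) = 2/3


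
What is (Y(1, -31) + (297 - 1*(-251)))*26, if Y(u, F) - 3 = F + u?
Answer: 13546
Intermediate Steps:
Y(u, F) = 3 + F + u (Y(u, F) = 3 + (F + u) = 3 + F + u)
(Y(1, -31) + (297 - 1*(-251)))*26 = ((3 - 31 + 1) + (297 - 1*(-251)))*26 = (-27 + (297 + 251))*26 = (-27 + 548)*26 = 521*26 = 13546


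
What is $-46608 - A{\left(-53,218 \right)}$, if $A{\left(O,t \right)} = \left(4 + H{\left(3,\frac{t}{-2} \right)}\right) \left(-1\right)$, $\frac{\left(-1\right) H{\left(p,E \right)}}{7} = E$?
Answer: $-45841$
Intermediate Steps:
$H{\left(p,E \right)} = - 7 E$
$A{\left(O,t \right)} = -4 - \frac{7 t}{2}$ ($A{\left(O,t \right)} = \left(4 - 7 \frac{t}{-2}\right) \left(-1\right) = \left(4 - 7 t \left(- \frac{1}{2}\right)\right) \left(-1\right) = \left(4 - 7 \left(- \frac{t}{2}\right)\right) \left(-1\right) = \left(4 + \frac{7 t}{2}\right) \left(-1\right) = -4 - \frac{7 t}{2}$)
$-46608 - A{\left(-53,218 \right)} = -46608 - \left(-4 - 763\right) = -46608 - -767 = -46608 + 767 = -45841$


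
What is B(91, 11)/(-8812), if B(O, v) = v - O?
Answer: 20/2203 ≈ 0.0090785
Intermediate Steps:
B(91, 11)/(-8812) = (11 - 1*91)/(-8812) = (11 - 91)*(-1/8812) = -80*(-1/8812) = 20/2203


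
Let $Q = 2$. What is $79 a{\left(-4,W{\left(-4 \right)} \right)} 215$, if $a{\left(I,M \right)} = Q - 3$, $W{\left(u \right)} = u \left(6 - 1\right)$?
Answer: $-16985$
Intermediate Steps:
$W{\left(u \right)} = 5 u$ ($W{\left(u \right)} = u 5 = 5 u$)
$a{\left(I,M \right)} = -1$ ($a{\left(I,M \right)} = 2 - 3 = -1$)
$79 a{\left(-4,W{\left(-4 \right)} \right)} 215 = 79 \left(-1\right) 215 = \left(-79\right) 215 = -16985$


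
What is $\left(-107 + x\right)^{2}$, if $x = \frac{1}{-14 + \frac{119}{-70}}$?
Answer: $\frac{282542481}{24649} \approx 11463.0$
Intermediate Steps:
$x = - \frac{10}{157}$ ($x = \frac{1}{-14 + 119 \left(- \frac{1}{70}\right)} = \frac{1}{-14 - \frac{17}{10}} = \frac{1}{- \frac{157}{10}} = - \frac{10}{157} \approx -0.063694$)
$\left(-107 + x\right)^{2} = \left(-107 - \frac{10}{157}\right)^{2} = \left(- \frac{16809}{157}\right)^{2} = \frac{282542481}{24649}$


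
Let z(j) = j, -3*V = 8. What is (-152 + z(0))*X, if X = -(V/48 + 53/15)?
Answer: 23788/45 ≈ 528.62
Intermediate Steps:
V = -8/3 (V = -1/3*8 = -8/3 ≈ -2.6667)
X = -313/90 (X = -(-8/3/48 + 53/15) = -(-8/3*1/48 + 53*(1/15)) = -(-1/18 + 53/15) = -1*313/90 = -313/90 ≈ -3.4778)
(-152 + z(0))*X = (-152 + 0)*(-313/90) = -152*(-313/90) = 23788/45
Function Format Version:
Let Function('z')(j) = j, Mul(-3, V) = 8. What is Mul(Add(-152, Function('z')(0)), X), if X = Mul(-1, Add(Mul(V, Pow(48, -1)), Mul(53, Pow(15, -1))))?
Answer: Rational(23788, 45) ≈ 528.62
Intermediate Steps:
V = Rational(-8, 3) (V = Mul(Rational(-1, 3), 8) = Rational(-8, 3) ≈ -2.6667)
X = Rational(-313, 90) (X = Mul(-1, Add(Mul(Rational(-8, 3), Pow(48, -1)), Mul(53, Pow(15, -1)))) = Mul(-1, Add(Mul(Rational(-8, 3), Rational(1, 48)), Mul(53, Rational(1, 15)))) = Mul(-1, Add(Rational(-1, 18), Rational(53, 15))) = Mul(-1, Rational(313, 90)) = Rational(-313, 90) ≈ -3.4778)
Mul(Add(-152, Function('z')(0)), X) = Mul(Add(-152, 0), Rational(-313, 90)) = Mul(-152, Rational(-313, 90)) = Rational(23788, 45)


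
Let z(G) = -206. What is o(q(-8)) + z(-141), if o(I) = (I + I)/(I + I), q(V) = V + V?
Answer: -205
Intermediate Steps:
q(V) = 2*V
o(I) = 1 (o(I) = (2*I)/((2*I)) = (2*I)*(1/(2*I)) = 1)
o(q(-8)) + z(-141) = 1 - 206 = -205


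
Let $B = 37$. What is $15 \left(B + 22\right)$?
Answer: $885$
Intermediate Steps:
$15 \left(B + 22\right) = 15 \left(37 + 22\right) = 15 \cdot 59 = 885$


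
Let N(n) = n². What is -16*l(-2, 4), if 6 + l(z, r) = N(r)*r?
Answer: -928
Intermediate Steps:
l(z, r) = -6 + r³ (l(z, r) = -6 + r²*r = -6 + r³)
-16*l(-2, 4) = -16*(-6 + 4³) = -16*(-6 + 64) = -16*58 = -928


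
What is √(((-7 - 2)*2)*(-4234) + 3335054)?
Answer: √3411266 ≈ 1847.0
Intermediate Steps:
√(((-7 - 2)*2)*(-4234) + 3335054) = √(-9*2*(-4234) + 3335054) = √(-18*(-4234) + 3335054) = √(76212 + 3335054) = √3411266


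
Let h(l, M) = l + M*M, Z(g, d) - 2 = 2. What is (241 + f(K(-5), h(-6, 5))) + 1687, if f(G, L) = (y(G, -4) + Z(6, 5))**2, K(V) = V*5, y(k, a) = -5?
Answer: 1929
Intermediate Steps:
K(V) = 5*V
Z(g, d) = 4 (Z(g, d) = 2 + 2 = 4)
h(l, M) = l + M**2
f(G, L) = 1 (f(G, L) = (-5 + 4)**2 = (-1)**2 = 1)
(241 + f(K(-5), h(-6, 5))) + 1687 = (241 + 1) + 1687 = 242 + 1687 = 1929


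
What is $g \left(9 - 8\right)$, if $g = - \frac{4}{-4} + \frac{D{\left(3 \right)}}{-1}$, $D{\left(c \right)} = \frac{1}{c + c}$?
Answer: $\frac{5}{6} \approx 0.83333$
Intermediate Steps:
$D{\left(c \right)} = \frac{1}{2 c}$
$g = \frac{5}{6}$ ($g = - \frac{4}{-4} + \frac{\frac{1}{2} \cdot \frac{1}{3}}{-1} = \left(-4\right) \left(- \frac{1}{4}\right) + \frac{1}{2} \cdot \frac{1}{3} \left(-1\right) = 1 + \frac{1}{6} \left(-1\right) = 1 - \frac{1}{6} = \frac{5}{6} \approx 0.83333$)
$g \left(9 - 8\right) = \frac{5 \left(9 - 8\right)}{6} = \frac{5}{6} \cdot 1 = \frac{5}{6}$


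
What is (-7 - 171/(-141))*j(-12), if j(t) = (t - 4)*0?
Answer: 0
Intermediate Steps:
j(t) = 0 (j(t) = (-4 + t)*0 = 0)
(-7 - 171/(-141))*j(-12) = (-7 - 171/(-141))*0 = (-7 - 171*(-1)/141)*0 = (-7 - 1*(-57/47))*0 = (-7 + 57/47)*0 = -272/47*0 = 0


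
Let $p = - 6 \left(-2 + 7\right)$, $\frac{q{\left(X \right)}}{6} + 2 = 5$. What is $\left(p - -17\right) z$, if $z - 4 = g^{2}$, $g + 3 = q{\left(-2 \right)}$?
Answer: $-2977$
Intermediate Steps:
$q{\left(X \right)} = 18$ ($q{\left(X \right)} = -12 + 6 \cdot 5 = -12 + 30 = 18$)
$g = 15$ ($g = -3 + 18 = 15$)
$p = -30$ ($p = \left(-6\right) 5 = -30$)
$z = 229$ ($z = 4 + 15^{2} = 4 + 225 = 229$)
$\left(p - -17\right) z = \left(-30 - -17\right) 229 = \left(-30 + \left(-23 + 40\right)\right) 229 = \left(-30 + 17\right) 229 = \left(-13\right) 229 = -2977$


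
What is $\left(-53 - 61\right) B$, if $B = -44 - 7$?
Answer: $5814$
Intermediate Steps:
$B = -51$
$\left(-53 - 61\right) B = \left(-53 - 61\right) \left(-51\right) = \left(-114\right) \left(-51\right) = 5814$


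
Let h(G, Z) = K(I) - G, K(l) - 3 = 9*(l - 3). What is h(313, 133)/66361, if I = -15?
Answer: -472/66361 ≈ -0.0071126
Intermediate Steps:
K(l) = -24 + 9*l (K(l) = 3 + 9*(l - 3) = 3 + 9*(-3 + l) = 3 + (-27 + 9*l) = -24 + 9*l)
h(G, Z) = -159 - G (h(G, Z) = (-24 + 9*(-15)) - G = (-24 - 135) - G = -159 - G)
h(313, 133)/66361 = (-159 - 1*313)/66361 = (-159 - 313)*(1/66361) = -472*1/66361 = -472/66361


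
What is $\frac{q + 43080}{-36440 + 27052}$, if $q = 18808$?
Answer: $- \frac{15472}{2347} \approx -6.5922$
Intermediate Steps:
$\frac{q + 43080}{-36440 + 27052} = \frac{18808 + 43080}{-36440 + 27052} = \frac{61888}{-9388} = 61888 \left(- \frac{1}{9388}\right) = - \frac{15472}{2347}$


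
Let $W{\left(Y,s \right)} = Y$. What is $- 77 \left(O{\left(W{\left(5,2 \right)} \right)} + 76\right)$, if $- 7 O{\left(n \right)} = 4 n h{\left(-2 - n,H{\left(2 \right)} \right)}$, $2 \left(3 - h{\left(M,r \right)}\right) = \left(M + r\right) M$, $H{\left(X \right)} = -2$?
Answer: $-12122$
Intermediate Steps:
$h{\left(M,r \right)} = 3 - \frac{M \left(M + r\right)}{2}$ ($h{\left(M,r \right)} = 3 - \frac{\left(M + r\right) M}{2} = 3 - \frac{M \left(M + r\right)}{2}$)
$O{\left(n \right)} = - \frac{4 n \left(1 - n - \frac{\left(-2 - n\right)^{2}}{2}\right)}{7}$ ($O{\left(n \right)} = - \frac{4 n \left(3 - \frac{\left(-2 - n\right)^{2}}{2} - \frac{1}{2} \left(-2 - n\right) \left(-2\right)\right)}{7} = - \frac{4 n \left(3 - \frac{\left(-2 - n\right)^{2}}{2} - \left(2 + n\right)\right)}{7} = - \frac{4 n \left(1 - n - \frac{\left(-2 - n\right)^{2}}{2}\right)}{7}$)
$- 77 \left(O{\left(W{\left(5,2 \right)} \right)} + 76\right) = - 77 \left(\frac{2}{7} \cdot 5 \left(2 + 5^{2} + 6 \cdot 5\right) + 76\right) = - 77 \left(\frac{2}{7} \cdot 5 \left(2 + 25 + 30\right) + 76\right) = - 77 \left(\frac{2}{7} \cdot 5 \cdot 57 + 76\right) = - 77 \left(\frac{570}{7} + 76\right) = \left(-77\right) \frac{1102}{7} = -12122$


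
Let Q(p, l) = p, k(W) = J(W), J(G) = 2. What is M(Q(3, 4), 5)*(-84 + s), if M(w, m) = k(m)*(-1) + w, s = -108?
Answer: -192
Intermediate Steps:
k(W) = 2
M(w, m) = -2 + w (M(w, m) = 2*(-1) + w = -2 + w)
M(Q(3, 4), 5)*(-84 + s) = (-2 + 3)*(-84 - 108) = 1*(-192) = -192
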